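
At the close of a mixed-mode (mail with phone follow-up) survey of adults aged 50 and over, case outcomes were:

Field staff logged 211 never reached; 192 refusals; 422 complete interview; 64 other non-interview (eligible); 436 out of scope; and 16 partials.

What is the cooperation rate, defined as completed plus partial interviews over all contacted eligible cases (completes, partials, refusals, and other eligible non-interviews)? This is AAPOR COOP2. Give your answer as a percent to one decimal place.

63.1%

Top → 422 + 16 = 438
Denominator → 422 + 16 + 192 + 64 = 694
COOP2 = 438 / 694 = 0.6311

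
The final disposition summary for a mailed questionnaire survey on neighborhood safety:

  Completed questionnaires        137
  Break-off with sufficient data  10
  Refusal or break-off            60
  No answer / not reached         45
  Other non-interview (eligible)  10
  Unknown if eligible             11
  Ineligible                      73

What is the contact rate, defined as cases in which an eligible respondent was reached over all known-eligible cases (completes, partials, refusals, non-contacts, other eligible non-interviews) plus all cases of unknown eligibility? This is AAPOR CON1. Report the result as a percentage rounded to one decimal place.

79.5%

Top: 137 + 10 + 60 + 10 = 217
Base: 137 + 10 + 60 + 45 + 10 + 11 = 273
CON1 = 217 / 273 = 0.7949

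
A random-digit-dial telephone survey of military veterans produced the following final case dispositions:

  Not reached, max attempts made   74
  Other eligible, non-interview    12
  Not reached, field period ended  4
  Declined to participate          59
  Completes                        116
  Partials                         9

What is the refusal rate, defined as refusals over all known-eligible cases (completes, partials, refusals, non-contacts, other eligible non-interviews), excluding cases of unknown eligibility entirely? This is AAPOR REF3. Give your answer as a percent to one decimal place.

21.5%

No answer / not reached = 4 + 74 = 78
Num: 59
Denom: 116 + 9 + 59 + 78 + 12 = 274
REF3 = 59 / 274 = 0.2153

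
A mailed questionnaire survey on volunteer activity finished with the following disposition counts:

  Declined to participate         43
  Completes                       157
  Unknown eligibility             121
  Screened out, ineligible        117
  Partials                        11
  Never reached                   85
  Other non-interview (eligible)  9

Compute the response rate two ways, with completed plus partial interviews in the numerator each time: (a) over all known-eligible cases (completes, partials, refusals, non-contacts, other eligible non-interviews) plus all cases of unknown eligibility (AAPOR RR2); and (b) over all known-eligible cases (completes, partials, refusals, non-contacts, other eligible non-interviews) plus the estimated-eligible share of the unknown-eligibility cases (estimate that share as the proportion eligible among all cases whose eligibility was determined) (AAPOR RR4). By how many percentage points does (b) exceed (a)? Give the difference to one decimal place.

Num → 157 + 11 = 168
Denominator → 157 + 11 + 43 + 85 + 9 + 121 = 426
RR2 = 168 / 426 = 0.3944
Eligible (known) → 157 + 11 + 43 + 85 + 9 = 305
e = 305 / (305 + 117) = 305 / 422 = 0.7227
Eligible share of unknowns → 0.7227 × 121 = 87.45
Denominator → 305 + 87.45 = 392.45
RR4 = 168 / 392.45 = 0.4281
Difference = 42.81 − 39.44 = 3.37 percentage points

3.4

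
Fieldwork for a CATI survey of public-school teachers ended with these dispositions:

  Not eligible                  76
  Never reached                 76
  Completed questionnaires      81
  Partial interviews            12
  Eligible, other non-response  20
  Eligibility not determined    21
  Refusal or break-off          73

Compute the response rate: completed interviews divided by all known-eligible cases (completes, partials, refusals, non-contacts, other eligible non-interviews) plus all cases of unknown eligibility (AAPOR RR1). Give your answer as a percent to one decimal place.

28.6%

Top: 81
Denominator: 81 + 12 + 73 + 76 + 20 + 21 = 283
RR1 = 81 / 283 = 0.2862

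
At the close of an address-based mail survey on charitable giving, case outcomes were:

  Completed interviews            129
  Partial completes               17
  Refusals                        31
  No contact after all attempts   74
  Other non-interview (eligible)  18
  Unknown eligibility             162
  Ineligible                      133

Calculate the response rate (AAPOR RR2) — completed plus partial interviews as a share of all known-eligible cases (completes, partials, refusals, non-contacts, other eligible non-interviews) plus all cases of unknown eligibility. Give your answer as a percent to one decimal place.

33.9%

Top → 129 + 17 = 146
Denom → 129 + 17 + 31 + 74 + 18 + 162 = 431
RR2 = 146 / 431 = 0.3387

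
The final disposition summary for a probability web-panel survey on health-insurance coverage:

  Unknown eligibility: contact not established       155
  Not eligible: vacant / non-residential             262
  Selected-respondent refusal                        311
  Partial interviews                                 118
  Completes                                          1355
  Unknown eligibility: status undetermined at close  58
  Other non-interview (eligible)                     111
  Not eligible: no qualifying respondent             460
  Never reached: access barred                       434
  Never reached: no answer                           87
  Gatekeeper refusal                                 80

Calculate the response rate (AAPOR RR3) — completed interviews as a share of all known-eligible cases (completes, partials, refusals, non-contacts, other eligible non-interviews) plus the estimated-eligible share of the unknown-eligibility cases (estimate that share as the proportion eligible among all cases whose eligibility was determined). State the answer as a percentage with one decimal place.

Declined to participate = 80 + 311 = 391
No contact after all attempts = 87 + 434 = 521
Undetermined eligibility = 155 + 58 = 213
Not eligible = 460 + 262 = 722
Num: 1355
Determined eligible: 1355 + 118 + 391 + 521 + 111 = 2496
e = 2496 / (2496 + 722) = 2496 / 3218 = 0.7756
e × U: 0.7756 × 213 = 165.20
Denom: 2496 + 165.20 = 2661.20
RR3 = 1355 / 2661.20 = 0.5092

50.9%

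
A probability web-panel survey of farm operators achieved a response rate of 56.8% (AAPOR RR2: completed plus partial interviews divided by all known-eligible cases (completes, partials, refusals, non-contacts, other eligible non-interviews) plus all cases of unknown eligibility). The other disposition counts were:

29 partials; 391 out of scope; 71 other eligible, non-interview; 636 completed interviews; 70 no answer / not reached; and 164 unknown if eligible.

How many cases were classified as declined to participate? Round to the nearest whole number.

201

Top: 636 + 29 = 665
RR2 = 665 / D = 0.568
D = 665 / 0.568 = 1170.8
Remaining denominator categories sum to 970
declined to participate = 1170.8 − 970 ≈ 201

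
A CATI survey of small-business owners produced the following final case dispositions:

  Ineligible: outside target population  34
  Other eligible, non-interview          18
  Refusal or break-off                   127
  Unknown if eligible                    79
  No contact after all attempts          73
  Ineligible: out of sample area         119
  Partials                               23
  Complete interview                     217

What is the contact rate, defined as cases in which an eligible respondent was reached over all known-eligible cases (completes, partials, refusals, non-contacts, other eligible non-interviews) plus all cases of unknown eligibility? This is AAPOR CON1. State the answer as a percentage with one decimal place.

Not eligible = 34 + 119 = 153
Numerator: 217 + 23 + 127 + 18 = 385
Base: 217 + 23 + 127 + 73 + 18 + 79 = 537
CON1 = 385 / 537 = 0.7169

71.7%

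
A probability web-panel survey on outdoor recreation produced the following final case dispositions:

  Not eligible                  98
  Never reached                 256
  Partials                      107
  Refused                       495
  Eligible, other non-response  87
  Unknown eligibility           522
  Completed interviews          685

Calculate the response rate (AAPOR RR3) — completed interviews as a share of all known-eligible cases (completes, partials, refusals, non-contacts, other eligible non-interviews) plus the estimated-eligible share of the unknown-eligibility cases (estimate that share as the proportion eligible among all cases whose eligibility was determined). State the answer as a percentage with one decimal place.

32.3%

Numerator → 685
Eligible (known) → 685 + 107 + 495 + 256 + 87 = 1630
e = 1630 / (1630 + 98) = 1630 / 1728 = 0.9433
Estimated eligible among unknowns → 0.9433 × 522 = 492.40
Base → 1630 + 492.40 = 2122.40
RR3 = 685 / 2122.40 = 0.3227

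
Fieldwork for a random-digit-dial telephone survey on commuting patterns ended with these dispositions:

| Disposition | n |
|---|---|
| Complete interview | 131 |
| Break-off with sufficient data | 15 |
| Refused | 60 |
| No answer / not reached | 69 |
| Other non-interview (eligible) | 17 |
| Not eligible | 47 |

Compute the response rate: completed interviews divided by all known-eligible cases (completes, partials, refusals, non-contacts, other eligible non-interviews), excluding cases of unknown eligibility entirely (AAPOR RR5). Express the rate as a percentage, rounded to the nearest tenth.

44.9%

Top = 131
Base = 131 + 15 + 60 + 69 + 17 = 292
RR5 = 131 / 292 = 0.4486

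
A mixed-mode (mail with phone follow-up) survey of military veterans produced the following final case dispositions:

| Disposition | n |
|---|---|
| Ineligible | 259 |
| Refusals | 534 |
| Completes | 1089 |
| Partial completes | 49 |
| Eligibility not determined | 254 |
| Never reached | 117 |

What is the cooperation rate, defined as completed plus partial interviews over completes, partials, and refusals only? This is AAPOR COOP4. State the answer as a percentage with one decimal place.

Top → 1089 + 49 = 1138
Base → 1089 + 49 + 534 = 1672
COOP4 = 1138 / 1672 = 0.6806

68.1%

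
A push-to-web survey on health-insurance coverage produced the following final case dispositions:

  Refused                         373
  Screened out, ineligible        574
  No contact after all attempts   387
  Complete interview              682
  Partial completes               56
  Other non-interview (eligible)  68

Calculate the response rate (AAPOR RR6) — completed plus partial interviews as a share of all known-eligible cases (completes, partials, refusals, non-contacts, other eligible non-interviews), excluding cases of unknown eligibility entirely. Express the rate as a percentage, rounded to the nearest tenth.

Top → 682 + 56 = 738
Denom → 682 + 56 + 373 + 387 + 68 = 1566
RR6 = 738 / 1566 = 0.4713

47.1%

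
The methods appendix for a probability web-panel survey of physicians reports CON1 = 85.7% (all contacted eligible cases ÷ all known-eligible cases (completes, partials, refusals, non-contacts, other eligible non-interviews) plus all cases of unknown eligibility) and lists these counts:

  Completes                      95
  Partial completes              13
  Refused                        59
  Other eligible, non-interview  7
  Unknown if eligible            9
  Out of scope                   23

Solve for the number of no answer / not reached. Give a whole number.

20

Num: 95 + 13 + 59 + 7 = 174
CON1 = 174 / D = 0.857
D = 174 / 0.857 = 203.0
Rest of base = 183
no answer / not reached = 203.0 − 183 ≈ 20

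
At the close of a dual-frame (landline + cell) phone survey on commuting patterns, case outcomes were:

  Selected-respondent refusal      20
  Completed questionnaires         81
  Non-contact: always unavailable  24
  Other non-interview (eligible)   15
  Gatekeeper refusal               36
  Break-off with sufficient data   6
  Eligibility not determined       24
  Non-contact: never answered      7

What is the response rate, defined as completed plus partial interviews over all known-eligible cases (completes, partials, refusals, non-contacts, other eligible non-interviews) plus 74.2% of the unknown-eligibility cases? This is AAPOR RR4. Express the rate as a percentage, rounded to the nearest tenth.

42.1%

Refusal or break-off = 36 + 20 = 56
No answer / not reached = 7 + 24 = 31
Top: 81 + 6 = 87
Determined eligible: 81 + 6 + 56 + 31 + 15 = 189
e × U: 0.7420 × 24 = 17.81
Denom: 189 + 17.81 = 206.81
RR4 = 87 / 206.81 = 0.4207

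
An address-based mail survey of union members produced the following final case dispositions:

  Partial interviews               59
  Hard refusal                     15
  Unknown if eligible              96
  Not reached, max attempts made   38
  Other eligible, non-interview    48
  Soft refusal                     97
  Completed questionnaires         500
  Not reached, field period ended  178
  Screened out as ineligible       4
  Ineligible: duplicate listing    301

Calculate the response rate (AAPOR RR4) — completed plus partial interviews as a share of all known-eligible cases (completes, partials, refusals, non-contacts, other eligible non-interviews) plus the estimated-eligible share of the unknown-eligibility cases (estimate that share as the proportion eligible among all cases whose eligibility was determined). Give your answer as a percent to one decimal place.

55.5%

Refused = 15 + 97 = 112
Non-contacts = 178 + 38 = 216
Not eligible = 4 + 301 = 305
Num = 500 + 59 = 559
Known eligible = 500 + 59 + 112 + 216 + 48 = 935
e = 935 / (935 + 305) = 935 / 1240 = 0.7540
Estimated eligible among unknowns = 0.7540 × 96 = 72.38
Denominator = 935 + 72.38 = 1007.38
RR4 = 559 / 1007.38 = 0.5549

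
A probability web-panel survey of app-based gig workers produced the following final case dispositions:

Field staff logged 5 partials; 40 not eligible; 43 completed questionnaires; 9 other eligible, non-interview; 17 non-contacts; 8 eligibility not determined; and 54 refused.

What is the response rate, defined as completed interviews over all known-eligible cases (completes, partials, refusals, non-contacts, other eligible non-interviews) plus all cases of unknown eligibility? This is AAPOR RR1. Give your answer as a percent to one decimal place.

31.6%

Numerator = 43
Denominator = 43 + 5 + 54 + 17 + 9 + 8 = 136
RR1 = 43 / 136 = 0.3162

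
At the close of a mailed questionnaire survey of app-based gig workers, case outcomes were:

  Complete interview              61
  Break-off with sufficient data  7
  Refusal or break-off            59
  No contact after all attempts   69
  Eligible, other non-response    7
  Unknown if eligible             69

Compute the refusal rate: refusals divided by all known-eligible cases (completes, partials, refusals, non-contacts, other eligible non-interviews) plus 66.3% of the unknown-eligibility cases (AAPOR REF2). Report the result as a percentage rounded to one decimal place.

23.7%

Numerator: 59
Known eligible: 61 + 7 + 59 + 69 + 7 = 203
Estimated eligible among unknowns: 0.6630 × 69 = 45.75
Denominator: 203 + 45.75 = 248.75
REF2 = 59 / 248.75 = 0.2372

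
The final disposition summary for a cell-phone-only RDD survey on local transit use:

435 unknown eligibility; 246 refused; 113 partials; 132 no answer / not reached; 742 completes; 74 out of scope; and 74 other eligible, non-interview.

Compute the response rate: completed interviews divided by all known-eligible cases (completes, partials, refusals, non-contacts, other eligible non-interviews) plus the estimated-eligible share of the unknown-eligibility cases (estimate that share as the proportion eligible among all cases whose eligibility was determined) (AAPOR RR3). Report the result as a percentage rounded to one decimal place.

Top = 742
Known eligible = 742 + 113 + 246 + 132 + 74 = 1307
e = 1307 / (1307 + 74) = 1307 / 1381 = 0.9464
Estimated eligible among unknowns = 0.9464 × 435 = 411.68
Base = 1307 + 411.68 = 1718.68
RR3 = 742 / 1718.68 = 0.4317

43.2%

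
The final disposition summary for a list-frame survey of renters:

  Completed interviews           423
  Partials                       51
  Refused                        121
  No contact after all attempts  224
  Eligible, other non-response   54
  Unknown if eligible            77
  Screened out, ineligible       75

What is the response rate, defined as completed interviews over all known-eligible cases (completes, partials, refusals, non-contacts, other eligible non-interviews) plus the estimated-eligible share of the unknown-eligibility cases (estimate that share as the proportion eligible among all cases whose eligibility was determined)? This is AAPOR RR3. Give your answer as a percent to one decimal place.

44.8%

Numerator → 423
Eligible (known) → 423 + 51 + 121 + 224 + 54 = 873
e = 873 / (873 + 75) = 873 / 948 = 0.9209
Eligible share of unknowns → 0.9209 × 77 = 70.91
Denominator → 873 + 70.91 = 943.91
RR3 = 423 / 943.91 = 0.4481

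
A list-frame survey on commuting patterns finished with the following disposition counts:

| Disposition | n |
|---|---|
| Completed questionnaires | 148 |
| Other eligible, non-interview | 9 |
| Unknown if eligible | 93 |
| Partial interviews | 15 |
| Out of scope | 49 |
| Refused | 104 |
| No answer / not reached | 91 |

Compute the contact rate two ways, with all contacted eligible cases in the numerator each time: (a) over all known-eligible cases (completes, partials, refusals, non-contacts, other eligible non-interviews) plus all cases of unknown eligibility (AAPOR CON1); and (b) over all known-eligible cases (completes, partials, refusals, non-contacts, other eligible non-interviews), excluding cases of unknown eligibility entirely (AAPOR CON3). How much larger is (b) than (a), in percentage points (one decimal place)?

Numerator = 148 + 15 + 104 + 9 = 276
Base = 148 + 15 + 104 + 91 + 9 + 93 = 460
CON1 = 276 / 460 = 0.6000
Base = 148 + 15 + 104 + 91 + 9 = 367
CON3 = 276 / 367 = 0.7520
Difference = 75.20 − 60.00 = 15.20 percentage points

15.2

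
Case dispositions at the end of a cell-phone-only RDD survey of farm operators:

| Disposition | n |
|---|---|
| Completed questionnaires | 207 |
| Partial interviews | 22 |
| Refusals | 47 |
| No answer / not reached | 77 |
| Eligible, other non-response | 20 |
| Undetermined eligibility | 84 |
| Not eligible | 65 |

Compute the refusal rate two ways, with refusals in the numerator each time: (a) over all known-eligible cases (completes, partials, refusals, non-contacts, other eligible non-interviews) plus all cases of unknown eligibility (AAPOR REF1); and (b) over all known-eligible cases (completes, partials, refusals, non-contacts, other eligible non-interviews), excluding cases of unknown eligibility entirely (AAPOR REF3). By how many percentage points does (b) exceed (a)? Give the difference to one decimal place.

Numerator → 47
Base → 207 + 22 + 47 + 77 + 20 + 84 = 457
REF1 = 47 / 457 = 0.1028
Base → 207 + 22 + 47 + 77 + 20 = 373
REF3 = 47 / 373 = 0.1260
Difference = 12.60 − 10.28 = 2.32 percentage points

2.3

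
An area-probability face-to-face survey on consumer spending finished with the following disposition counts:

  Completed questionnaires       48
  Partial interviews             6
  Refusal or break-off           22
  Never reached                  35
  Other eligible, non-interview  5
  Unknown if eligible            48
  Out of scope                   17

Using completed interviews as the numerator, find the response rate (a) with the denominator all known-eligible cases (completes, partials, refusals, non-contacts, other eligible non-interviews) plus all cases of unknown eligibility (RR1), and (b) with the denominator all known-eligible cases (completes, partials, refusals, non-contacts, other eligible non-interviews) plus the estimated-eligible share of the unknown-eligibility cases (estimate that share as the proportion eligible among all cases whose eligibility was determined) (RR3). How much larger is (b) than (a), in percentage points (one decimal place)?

Num: 48
Base: 48 + 6 + 22 + 35 + 5 + 48 = 164
RR1 = 48 / 164 = 0.2927
Known eligible: 48 + 6 + 22 + 35 + 5 = 116
e = 116 / (116 + 17) = 116 / 133 = 0.8722
Eligible share of unknowns: 0.8722 × 48 = 41.87
Base: 116 + 41.87 = 157.87
RR3 = 48 / 157.87 = 0.3040
Difference = 30.40 − 29.27 = 1.13 percentage points

1.1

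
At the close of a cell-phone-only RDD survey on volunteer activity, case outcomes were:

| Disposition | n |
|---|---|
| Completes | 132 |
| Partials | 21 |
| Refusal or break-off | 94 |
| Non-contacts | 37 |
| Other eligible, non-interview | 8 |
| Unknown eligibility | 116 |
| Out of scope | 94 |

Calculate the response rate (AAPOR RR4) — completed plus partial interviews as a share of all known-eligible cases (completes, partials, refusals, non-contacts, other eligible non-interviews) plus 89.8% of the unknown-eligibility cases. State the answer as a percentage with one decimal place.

38.6%

Top: 132 + 21 = 153
Determined eligible: 132 + 21 + 94 + 37 + 8 = 292
Eligible share of unknowns: 0.8980 × 116 = 104.17
Denominator: 292 + 104.17 = 396.17
RR4 = 153 / 396.17 = 0.3862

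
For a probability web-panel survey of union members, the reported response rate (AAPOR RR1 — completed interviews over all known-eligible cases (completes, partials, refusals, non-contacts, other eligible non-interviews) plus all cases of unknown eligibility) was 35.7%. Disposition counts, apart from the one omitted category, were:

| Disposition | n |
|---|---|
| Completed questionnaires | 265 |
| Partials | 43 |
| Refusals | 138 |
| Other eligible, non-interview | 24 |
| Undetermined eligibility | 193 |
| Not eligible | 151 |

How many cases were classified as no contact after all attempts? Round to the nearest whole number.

79

RR1 = 265 / D = 0.357
D = 265 / 0.357 = 742.3
Other denominator terms total 663
no contact after all attempts = 742.3 − 663 ≈ 79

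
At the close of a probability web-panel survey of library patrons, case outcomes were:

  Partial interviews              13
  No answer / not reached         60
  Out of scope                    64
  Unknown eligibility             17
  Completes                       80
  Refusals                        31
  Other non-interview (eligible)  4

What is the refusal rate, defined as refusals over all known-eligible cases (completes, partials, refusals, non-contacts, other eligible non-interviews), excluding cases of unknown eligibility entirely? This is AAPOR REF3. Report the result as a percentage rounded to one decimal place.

Top: 31
Denominator: 80 + 13 + 31 + 60 + 4 = 188
REF3 = 31 / 188 = 0.1649

16.5%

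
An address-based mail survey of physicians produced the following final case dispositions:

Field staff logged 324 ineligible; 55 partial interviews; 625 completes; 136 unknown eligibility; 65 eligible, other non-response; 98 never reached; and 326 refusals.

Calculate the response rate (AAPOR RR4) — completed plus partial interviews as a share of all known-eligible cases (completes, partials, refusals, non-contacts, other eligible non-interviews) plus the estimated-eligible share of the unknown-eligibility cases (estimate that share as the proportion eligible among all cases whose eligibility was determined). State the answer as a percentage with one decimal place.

53.3%

Numerator: 625 + 55 = 680
Known eligible: 625 + 55 + 326 + 98 + 65 = 1169
e = 1169 / (1169 + 324) = 1169 / 1493 = 0.7830
Eligible share of unknowns: 0.7830 × 136 = 106.49
Denom: 1169 + 106.49 = 1275.49
RR4 = 680 / 1275.49 = 0.5331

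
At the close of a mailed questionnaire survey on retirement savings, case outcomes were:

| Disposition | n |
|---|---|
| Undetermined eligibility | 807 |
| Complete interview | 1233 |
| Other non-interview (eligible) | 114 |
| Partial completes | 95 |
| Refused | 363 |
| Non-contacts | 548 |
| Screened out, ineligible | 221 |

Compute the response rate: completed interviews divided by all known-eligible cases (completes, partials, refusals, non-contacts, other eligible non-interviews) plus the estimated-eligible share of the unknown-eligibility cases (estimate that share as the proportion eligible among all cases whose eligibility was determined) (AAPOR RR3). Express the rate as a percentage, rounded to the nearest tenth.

39.9%

Numerator = 1233
Eligible (known) = 1233 + 95 + 363 + 548 + 114 = 2353
e = 2353 / (2353 + 221) = 2353 / 2574 = 0.9141
Eligible share of unknowns = 0.9141 × 807 = 737.68
Denominator = 2353 + 737.68 = 3090.68
RR3 = 1233 / 3090.68 = 0.3989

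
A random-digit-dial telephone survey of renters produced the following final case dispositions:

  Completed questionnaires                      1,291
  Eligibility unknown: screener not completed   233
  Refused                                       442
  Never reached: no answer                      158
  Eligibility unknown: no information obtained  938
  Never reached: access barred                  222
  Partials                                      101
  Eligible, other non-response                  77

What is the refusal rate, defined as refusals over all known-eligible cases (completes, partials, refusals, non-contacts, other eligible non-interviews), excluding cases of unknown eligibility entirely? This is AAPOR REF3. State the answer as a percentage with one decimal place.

19.3%

Non-contacts = 158 + 222 = 380
Undetermined eligibility = 233 + 938 = 1171
Num = 442
Base = 1291 + 101 + 442 + 380 + 77 = 2291
REF3 = 442 / 2291 = 0.1929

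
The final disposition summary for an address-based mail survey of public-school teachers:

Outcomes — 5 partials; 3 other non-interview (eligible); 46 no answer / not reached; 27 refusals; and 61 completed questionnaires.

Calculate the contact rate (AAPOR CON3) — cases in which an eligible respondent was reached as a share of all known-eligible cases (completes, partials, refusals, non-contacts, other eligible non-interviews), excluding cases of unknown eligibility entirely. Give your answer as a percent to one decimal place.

67.6%

Numerator: 61 + 5 + 27 + 3 = 96
Denominator: 61 + 5 + 27 + 46 + 3 = 142
CON3 = 96 / 142 = 0.6761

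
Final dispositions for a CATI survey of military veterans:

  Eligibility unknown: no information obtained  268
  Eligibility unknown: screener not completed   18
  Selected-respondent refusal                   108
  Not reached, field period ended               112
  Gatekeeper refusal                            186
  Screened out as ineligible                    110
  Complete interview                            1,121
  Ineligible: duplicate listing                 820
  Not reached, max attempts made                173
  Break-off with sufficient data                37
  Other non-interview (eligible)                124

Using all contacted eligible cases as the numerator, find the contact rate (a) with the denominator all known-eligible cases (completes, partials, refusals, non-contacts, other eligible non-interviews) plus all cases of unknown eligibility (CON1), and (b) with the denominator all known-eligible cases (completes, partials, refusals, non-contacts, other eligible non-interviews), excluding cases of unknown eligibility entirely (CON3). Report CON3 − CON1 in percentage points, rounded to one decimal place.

11.3

Refusal or break-off = 186 + 108 = 294
Non-contacts = 112 + 173 = 285
Undetermined eligibility = 18 + 268 = 286
Not eligible = 110 + 820 = 930
Numerator: 1121 + 37 + 294 + 124 = 1576
Denom: 1121 + 37 + 294 + 285 + 124 + 286 = 2147
CON1 = 1576 / 2147 = 0.7340
Denom: 1121 + 37 + 294 + 285 + 124 = 1861
CON3 = 1576 / 1861 = 0.8469
Difference = 84.69 − 73.40 = 11.29 percentage points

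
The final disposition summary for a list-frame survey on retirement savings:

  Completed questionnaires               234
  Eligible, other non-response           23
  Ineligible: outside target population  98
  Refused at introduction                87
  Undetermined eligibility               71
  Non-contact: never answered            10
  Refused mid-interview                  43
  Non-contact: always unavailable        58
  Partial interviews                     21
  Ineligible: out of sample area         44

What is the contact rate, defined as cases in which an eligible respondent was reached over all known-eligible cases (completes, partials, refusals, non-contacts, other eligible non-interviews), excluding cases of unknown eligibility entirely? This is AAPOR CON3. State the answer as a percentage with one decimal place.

Refused = 87 + 43 = 130
Non-contacts = 10 + 58 = 68
Screened out, ineligible = 98 + 44 = 142
Numerator: 234 + 21 + 130 + 23 = 408
Denom: 234 + 21 + 130 + 68 + 23 = 476
CON3 = 408 / 476 = 0.8571

85.7%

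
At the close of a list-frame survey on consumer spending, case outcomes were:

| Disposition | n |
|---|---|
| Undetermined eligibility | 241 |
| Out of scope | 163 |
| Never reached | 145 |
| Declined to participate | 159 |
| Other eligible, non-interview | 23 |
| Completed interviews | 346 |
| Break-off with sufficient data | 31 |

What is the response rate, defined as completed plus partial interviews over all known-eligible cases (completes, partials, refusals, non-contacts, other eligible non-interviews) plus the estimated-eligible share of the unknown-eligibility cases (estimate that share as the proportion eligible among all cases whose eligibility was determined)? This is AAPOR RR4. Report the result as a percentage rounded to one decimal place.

41.9%

Top: 346 + 31 = 377
Determined eligible: 346 + 31 + 159 + 145 + 23 = 704
e = 704 / (704 + 163) = 704 / 867 = 0.8120
e × U: 0.8120 × 241 = 195.69
Denom: 704 + 195.69 = 899.69
RR4 = 377 / 899.69 = 0.4190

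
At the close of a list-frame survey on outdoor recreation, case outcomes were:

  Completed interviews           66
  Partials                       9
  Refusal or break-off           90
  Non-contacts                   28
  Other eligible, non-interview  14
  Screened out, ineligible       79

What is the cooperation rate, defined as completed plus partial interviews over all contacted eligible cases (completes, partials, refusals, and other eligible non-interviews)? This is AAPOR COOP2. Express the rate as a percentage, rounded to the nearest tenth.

Top = 66 + 9 = 75
Denom = 66 + 9 + 90 + 14 = 179
COOP2 = 75 / 179 = 0.4190

41.9%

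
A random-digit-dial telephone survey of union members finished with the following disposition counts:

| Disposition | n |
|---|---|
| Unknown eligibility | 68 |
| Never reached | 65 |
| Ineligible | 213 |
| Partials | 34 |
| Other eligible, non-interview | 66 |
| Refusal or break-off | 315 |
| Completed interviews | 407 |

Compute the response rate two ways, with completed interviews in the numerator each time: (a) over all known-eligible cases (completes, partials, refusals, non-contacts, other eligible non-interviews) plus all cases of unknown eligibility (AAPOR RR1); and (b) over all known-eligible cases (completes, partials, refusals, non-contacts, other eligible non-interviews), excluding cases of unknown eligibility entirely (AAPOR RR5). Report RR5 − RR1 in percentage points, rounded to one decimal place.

3.3

Numerator: 407
Base: 407 + 34 + 315 + 65 + 66 + 68 = 955
RR1 = 407 / 955 = 0.4262
Base: 407 + 34 + 315 + 65 + 66 = 887
RR5 = 407 / 887 = 0.4589
Difference = 45.89 − 42.62 = 3.27 percentage points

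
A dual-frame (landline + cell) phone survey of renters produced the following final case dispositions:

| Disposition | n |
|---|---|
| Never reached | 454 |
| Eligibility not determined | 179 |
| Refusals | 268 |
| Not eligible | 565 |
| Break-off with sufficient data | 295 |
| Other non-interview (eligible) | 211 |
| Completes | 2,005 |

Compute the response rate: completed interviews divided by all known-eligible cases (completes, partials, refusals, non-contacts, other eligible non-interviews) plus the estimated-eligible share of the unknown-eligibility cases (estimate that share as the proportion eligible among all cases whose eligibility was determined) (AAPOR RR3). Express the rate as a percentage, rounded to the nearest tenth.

Numerator: 2005
Known eligible: 2005 + 295 + 268 + 454 + 211 = 3233
e = 3233 / (3233 + 565) = 3233 / 3798 = 0.8512
Eligible share of unknowns: 0.8512 × 179 = 152.36
Base: 3233 + 152.36 = 3385.36
RR3 = 2005 / 3385.36 = 0.5923

59.2%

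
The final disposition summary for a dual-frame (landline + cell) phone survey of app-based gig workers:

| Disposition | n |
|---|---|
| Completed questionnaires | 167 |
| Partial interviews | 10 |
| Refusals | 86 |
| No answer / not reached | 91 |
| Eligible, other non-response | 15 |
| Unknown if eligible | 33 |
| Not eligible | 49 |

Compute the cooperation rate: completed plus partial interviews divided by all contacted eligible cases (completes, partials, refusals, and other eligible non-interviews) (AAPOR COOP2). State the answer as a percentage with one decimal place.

Num: 167 + 10 = 177
Denominator: 167 + 10 + 86 + 15 = 278
COOP2 = 177 / 278 = 0.6367

63.7%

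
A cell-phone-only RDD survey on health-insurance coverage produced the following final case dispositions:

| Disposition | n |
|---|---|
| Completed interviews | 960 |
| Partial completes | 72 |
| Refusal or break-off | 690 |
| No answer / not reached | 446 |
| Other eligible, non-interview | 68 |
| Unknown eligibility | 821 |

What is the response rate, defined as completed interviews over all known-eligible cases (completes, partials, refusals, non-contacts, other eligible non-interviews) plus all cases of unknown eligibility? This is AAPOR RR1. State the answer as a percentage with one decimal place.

Num = 960
Denom = 960 + 72 + 690 + 446 + 68 + 821 = 3057
RR1 = 960 / 3057 = 0.3140

31.4%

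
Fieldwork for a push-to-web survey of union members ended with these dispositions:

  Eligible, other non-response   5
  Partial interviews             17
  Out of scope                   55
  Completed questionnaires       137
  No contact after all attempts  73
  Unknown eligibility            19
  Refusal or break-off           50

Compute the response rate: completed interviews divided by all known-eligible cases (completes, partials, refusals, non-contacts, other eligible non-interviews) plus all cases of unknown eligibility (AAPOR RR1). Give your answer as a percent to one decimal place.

45.5%

Numerator: 137
Base: 137 + 17 + 50 + 73 + 5 + 19 = 301
RR1 = 137 / 301 = 0.4551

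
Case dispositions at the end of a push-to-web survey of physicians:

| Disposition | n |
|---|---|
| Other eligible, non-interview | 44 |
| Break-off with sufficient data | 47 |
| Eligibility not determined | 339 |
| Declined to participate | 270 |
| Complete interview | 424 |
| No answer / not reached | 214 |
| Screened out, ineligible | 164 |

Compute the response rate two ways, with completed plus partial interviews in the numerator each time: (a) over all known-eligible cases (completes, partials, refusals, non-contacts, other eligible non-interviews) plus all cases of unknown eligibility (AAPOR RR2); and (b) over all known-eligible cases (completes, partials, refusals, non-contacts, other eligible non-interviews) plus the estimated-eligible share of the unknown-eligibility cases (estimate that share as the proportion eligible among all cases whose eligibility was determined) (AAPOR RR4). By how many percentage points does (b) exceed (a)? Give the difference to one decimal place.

Num → 424 + 47 = 471
Denominator → 424 + 47 + 270 + 214 + 44 + 339 = 1338
RR2 = 471 / 1338 = 0.3520
Determined eligible → 424 + 47 + 270 + 214 + 44 = 999
e = 999 / (999 + 164) = 999 / 1163 = 0.8590
e × U → 0.8590 × 339 = 291.20
Denominator → 999 + 291.20 = 1290.20
RR4 = 471 / 1290.20 = 0.3651
Difference = 36.51 − 35.20 = 1.31 percentage points

1.3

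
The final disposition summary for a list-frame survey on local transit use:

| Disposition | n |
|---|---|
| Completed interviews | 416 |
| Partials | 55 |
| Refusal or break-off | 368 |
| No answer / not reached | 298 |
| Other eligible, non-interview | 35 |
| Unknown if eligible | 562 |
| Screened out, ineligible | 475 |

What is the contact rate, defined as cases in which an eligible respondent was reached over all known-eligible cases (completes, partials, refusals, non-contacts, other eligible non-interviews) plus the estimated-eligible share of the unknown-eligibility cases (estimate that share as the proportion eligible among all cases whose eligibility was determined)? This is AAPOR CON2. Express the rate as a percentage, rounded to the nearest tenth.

55.6%

Top = 416 + 55 + 368 + 35 = 874
Determined eligible = 416 + 55 + 368 + 298 + 35 = 1172
e = 1172 / (1172 + 475) = 1172 / 1647 = 0.7116
Eligible share of unknowns = 0.7116 × 562 = 399.92
Denominator = 1172 + 399.92 = 1571.92
CON2 = 874 / 1571.92 = 0.5560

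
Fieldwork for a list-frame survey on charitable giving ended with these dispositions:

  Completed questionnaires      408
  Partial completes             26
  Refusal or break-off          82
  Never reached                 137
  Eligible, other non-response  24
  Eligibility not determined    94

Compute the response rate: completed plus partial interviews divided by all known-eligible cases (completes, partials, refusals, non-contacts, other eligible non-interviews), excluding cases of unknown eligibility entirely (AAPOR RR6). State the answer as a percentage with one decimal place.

Numerator: 408 + 26 = 434
Denom: 408 + 26 + 82 + 137 + 24 = 677
RR6 = 434 / 677 = 0.6411

64.1%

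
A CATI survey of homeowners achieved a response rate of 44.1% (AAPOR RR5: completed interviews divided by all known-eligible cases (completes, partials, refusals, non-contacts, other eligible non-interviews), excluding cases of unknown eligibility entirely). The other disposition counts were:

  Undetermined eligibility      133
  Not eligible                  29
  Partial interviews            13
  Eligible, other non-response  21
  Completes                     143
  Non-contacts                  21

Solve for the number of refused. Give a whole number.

RR5 = 143 / D = 0.441
D = 143 / 0.441 = 324.3
Other denominator terms total 198
refused = 324.3 − 198 ≈ 126

126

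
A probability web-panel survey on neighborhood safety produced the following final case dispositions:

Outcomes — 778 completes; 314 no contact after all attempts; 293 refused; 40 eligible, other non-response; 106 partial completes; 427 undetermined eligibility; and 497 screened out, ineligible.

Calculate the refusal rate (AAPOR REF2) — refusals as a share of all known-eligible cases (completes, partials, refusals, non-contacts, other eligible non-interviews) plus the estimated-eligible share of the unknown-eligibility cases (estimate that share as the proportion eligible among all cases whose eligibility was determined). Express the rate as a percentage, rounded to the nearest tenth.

Top = 293
Determined eligible = 778 + 106 + 293 + 314 + 40 = 1531
e = 1531 / (1531 + 497) = 1531 / 2028 = 0.7549
Estimated eligible among unknowns = 0.7549 × 427 = 322.34
Denom = 1531 + 322.34 = 1853.34
REF2 = 293 / 1853.34 = 0.1581

15.8%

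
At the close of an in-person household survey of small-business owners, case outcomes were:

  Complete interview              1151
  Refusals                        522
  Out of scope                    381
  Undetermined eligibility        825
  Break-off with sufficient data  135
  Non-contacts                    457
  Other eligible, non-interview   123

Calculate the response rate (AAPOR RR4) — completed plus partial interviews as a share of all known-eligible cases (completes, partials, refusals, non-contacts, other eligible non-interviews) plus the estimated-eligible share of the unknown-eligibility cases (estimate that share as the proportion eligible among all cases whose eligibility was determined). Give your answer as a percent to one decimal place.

41.5%

Top: 1151 + 135 = 1286
Known eligible: 1151 + 135 + 522 + 457 + 123 = 2388
e = 2388 / (2388 + 381) = 2388 / 2769 = 0.8624
e × U: 0.8624 × 825 = 711.48
Denom: 2388 + 711.48 = 3099.48
RR4 = 1286 / 3099.48 = 0.4149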